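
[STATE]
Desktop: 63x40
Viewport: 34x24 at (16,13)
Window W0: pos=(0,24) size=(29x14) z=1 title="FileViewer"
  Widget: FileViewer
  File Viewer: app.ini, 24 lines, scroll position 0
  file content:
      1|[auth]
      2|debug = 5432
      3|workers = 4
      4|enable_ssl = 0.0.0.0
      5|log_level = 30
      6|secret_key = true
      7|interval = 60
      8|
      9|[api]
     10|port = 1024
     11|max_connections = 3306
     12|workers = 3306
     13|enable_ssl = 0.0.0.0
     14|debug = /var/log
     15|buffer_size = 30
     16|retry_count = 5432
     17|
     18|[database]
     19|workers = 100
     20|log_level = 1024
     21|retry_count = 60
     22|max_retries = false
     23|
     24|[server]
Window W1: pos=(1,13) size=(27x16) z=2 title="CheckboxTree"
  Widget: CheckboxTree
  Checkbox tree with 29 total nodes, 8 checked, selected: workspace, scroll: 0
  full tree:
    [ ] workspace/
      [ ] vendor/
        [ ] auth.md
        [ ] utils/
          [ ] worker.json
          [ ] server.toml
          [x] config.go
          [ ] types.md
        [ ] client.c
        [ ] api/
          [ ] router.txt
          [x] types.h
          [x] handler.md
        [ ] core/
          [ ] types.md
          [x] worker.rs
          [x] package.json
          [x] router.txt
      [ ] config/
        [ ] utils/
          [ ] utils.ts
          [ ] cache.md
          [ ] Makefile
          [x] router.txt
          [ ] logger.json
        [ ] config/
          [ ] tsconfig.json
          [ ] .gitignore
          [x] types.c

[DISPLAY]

━━━━━━━━━━━┓                      
           ┃                      
───────────┨                      
/          ┃                      
           ┃                      
md         ┃                      
/          ┃                      
ker.json   ┃                      
ver.toml   ┃                      
fig.go     ┃                      
es.md      ┃                      
t.c        ┃┓                     
           ┃┃                     
ter.txt    ┃┨                     
es.h       ┃┃                     
━━━━━━━━━━━┛┃                     
           ░┃                     
0.0.0      ░┃                     
           ░┃                     
ue         ░┃                     
           ░┃                     
           ░┃                     
           ░┃                     
           ▼┃                     


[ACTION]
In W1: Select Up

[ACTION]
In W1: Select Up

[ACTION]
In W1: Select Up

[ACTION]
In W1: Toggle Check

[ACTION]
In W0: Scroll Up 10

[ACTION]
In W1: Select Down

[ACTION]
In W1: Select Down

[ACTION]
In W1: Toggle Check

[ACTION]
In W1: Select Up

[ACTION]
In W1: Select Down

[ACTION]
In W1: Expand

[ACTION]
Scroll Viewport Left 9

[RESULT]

━━━━━━━━━━━━━━━━━━━━┓             
kboxTree            ┃             
────────────────────┨             
workspace/          ┃             
] vendor/           ┃             
[ ] auth.md         ┃             
[x] utils/          ┃             
  [x] worker.json   ┃             
  [x] server.toml   ┃             
  [x] config.go     ┃             
  [x] types.md      ┃             
[x] client.c        ┃┓            
[x] api/            ┃┃            
  [x] router.txt    ┃┨            
  [x] types.h       ┃┃            
━━━━━━━━━━━━━━━━━━━━┛┃            
s = 4               ░┃            
_ssl = 0.0.0.0      ░┃            
vel = 30            ░┃            
_key = true         ░┃            
al = 60             ░┃            
                    ░┃            
                    ░┃            
 1024               ▼┃            


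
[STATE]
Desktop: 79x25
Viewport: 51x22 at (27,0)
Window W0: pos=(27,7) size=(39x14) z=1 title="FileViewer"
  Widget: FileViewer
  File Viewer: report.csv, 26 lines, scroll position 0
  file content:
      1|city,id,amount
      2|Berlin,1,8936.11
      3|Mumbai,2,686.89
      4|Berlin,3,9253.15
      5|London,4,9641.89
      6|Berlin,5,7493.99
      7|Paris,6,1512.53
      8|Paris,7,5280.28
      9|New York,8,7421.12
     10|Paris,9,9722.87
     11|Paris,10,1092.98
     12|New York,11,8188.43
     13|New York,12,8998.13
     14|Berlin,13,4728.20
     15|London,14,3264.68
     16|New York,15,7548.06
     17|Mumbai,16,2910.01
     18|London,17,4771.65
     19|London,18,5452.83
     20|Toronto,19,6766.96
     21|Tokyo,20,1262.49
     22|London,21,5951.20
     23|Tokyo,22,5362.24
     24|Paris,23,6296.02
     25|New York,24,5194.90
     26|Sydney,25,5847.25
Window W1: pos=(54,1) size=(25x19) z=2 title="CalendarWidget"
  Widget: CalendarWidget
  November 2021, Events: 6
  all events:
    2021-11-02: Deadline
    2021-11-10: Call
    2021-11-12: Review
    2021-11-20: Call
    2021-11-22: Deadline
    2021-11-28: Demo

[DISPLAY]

                                                   
                           ┏━━━━━━━━━━━━━━━━━━━━━━━
                           ┃ CalendarWidget        
                           ┠───────────────────────
                           ┃     November 2021     
                           ┃Mo Tu We Th Fr Sa Su   
                           ┃ 1  2*  3  4  5  6  7  
┏━━━━━━━━━━━━━━━━━━━━━━━━━━┃ 8  9 10* 11 12* 13 14 
┃ FileViewer               ┃15 16 17 18 19 20* 21  
┠──────────────────────────┃22* 23 24 25 26 27 28* 
┃city,id,amount            ┃29 30                  
┃Berlin,1,8936.11          ┃                       
┃Mumbai,2,686.89           ┃                       
┃Berlin,3,9253.15          ┃                       
┃London,4,9641.89          ┃                       
┃Berlin,5,7493.99          ┃                       
┃Paris,6,1512.53           ┃                       
┃Paris,7,5280.28           ┃                       
┃New York,8,7421.12        ┃                       
┃Paris,9,9722.87           ┗━━━━━━━━━━━━━━━━━━━━━━━
┗━━━━━━━━━━━━━━━━━━━━━━━━━━━━━━━━━━━━━┛            
                                                   


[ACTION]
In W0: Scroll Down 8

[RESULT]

                                                   
                           ┏━━━━━━━━━━━━━━━━━━━━━━━
                           ┃ CalendarWidget        
                           ┠───────────────────────
                           ┃     November 2021     
                           ┃Mo Tu We Th Fr Sa Su   
                           ┃ 1  2*  3  4  5  6  7  
┏━━━━━━━━━━━━━━━━━━━━━━━━━━┃ 8  9 10* 11 12* 13 14 
┃ FileViewer               ┃15 16 17 18 19 20* 21  
┠──────────────────────────┃22* 23 24 25 26 27 28* 
┃New York,8,7421.12        ┃29 30                  
┃Paris,9,9722.87           ┃                       
┃Paris,10,1092.98          ┃                       
┃New York,11,8188.43       ┃                       
┃New York,12,8998.13       ┃                       
┃Berlin,13,4728.20         ┃                       
┃London,14,3264.68         ┃                       
┃New York,15,7548.06       ┃                       
┃Mumbai,16,2910.01         ┃                       
┃London,17,4771.65         ┗━━━━━━━━━━━━━━━━━━━━━━━
┗━━━━━━━━━━━━━━━━━━━━━━━━━━━━━━━━━━━━━┛            
                                                   


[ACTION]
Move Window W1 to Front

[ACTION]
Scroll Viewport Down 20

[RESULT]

                           ┠───────────────────────
                           ┃     November 2021     
                           ┃Mo Tu We Th Fr Sa Su   
                           ┃ 1  2*  3  4  5  6  7  
┏━━━━━━━━━━━━━━━━━━━━━━━━━━┃ 8  9 10* 11 12* 13 14 
┃ FileViewer               ┃15 16 17 18 19 20* 21  
┠──────────────────────────┃22* 23 24 25 26 27 28* 
┃New York,8,7421.12        ┃29 30                  
┃Paris,9,9722.87           ┃                       
┃Paris,10,1092.98          ┃                       
┃New York,11,8188.43       ┃                       
┃New York,12,8998.13       ┃                       
┃Berlin,13,4728.20         ┃                       
┃London,14,3264.68         ┃                       
┃New York,15,7548.06       ┃                       
┃Mumbai,16,2910.01         ┃                       
┃London,17,4771.65         ┗━━━━━━━━━━━━━━━━━━━━━━━
┗━━━━━━━━━━━━━━━━━━━━━━━━━━━━━━━━━━━━━┛            
                                                   
                                                   
                                                   
                                                   


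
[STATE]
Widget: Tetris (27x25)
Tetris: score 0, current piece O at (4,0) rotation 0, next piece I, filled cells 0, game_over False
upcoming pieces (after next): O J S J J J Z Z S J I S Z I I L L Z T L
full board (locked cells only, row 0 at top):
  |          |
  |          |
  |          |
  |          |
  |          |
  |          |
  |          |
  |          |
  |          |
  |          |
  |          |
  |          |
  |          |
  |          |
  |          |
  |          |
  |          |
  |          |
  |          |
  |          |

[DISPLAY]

    ▓▓    │Next:           
    ▓▓    │████            
          │                
          │                
          │                
          │                
          │Score:          
          │0               
          │                
          │                
          │                
          │                
          │                
          │                
          │                
          │                
          │                
          │                
          │                
          │                
          │                
          │                
          │                
          │                
          │                


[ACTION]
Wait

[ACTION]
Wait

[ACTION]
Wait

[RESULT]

          │Next:           
          │████            
          │                
    ▓▓    │                
    ▓▓    │                
          │                
          │Score:          
          │0               
          │                
          │                
          │                
          │                
          │                
          │                
          │                
          │                
          │                
          │                
          │                
          │                
          │                
          │                
          │                
          │                
          │                


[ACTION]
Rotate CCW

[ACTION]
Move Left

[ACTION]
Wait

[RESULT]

          │Next:           
          │████            
          │                
          │                
   ▓▓     │                
   ▓▓     │                
          │Score:          
          │0               
          │                
          │                
          │                
          │                
          │                
          │                
          │                
          │                
          │                
          │                
          │                
          │                
          │                
          │                
          │                
          │                
          │                


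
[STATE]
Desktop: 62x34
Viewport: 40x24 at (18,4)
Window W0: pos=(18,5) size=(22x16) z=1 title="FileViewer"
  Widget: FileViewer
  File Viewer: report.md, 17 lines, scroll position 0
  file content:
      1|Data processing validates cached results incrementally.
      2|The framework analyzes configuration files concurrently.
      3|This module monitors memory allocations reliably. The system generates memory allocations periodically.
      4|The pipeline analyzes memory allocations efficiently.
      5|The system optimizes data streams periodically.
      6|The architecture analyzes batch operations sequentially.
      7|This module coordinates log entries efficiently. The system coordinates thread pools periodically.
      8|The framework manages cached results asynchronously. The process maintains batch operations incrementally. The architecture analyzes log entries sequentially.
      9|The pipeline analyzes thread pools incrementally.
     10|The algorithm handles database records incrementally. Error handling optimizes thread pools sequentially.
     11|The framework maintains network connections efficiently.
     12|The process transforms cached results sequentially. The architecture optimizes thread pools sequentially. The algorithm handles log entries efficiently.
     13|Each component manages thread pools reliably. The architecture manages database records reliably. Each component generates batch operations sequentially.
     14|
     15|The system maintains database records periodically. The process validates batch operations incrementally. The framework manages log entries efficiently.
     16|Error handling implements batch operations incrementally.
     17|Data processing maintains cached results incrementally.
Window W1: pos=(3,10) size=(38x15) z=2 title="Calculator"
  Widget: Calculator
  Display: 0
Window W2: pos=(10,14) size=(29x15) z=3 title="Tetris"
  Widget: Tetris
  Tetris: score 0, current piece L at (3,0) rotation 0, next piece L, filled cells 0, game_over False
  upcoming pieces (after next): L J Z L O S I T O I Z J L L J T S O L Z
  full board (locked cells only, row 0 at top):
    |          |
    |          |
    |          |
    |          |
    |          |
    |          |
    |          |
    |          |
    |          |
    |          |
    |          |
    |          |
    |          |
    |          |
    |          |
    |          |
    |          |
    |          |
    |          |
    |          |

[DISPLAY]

                                        
┏━━━━━━━━━━━━━━━━━━━━┓                  
┃ FileViewer         ┃                  
┠────────────────────┨                  
┃Data processing val▲┃                  
┃The framework analy█┃                  
━━━━━━━━━━━━━━━━━━━━━━┓                 
                      ┃                 
──────────────────────┨                 
                     0┃                 
━━━━━━━━━━━━━━━━━━━━┓ ┃                 
                    ┃ ┃                 
────────────────────┨ ┃                 
   │Next:           ┃ ┃                 
   │  ▒             ┃ ┃                 
   │▒▒▒             ┃ ┃                 
   │                ┃ ┃                 
   │                ┃ ┃                 
   │                ┃ ┃                 
   │Score:          ┃ ┃                 
   │0               ┃━┛                 
   │                ┃                   
   │                ┃                   
   │                ┃                   


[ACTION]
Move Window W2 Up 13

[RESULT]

   │Next:           ┃                   
   │  ▒             ┃┓                  
   │▒▒▒             ┃┃                  
   │                ┃┨                  
   │                ┃┃                  
   │                ┃┃                  
   │Score:          ┃━┓                 
   │0               ┃ ┃                 
   │                ┃─┨                 
   │                ┃0┃                 
   │                ┃ ┃                 
━━━━━━━━━━━━━━━━━━━━┛ ┃                 
──┤                   ┃                 
× │                   ┃                 
──┤                   ┃                 
- │                   ┃                 
──┤                   ┃                 
+ │                   ┃                 
──┤                   ┃                 
M+│                   ┃                 
━━━━━━━━━━━━━━━━━━━━━━┛                 
                                        
                                        
                                        


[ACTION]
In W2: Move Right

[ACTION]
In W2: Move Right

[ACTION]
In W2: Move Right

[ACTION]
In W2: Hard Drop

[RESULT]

   │Next:           ┃                   
   │  ▒             ┃┓                  
   │▒▒▒             ┃┃                  
   │                ┃┨                  
   │                ┃┃                  
   │                ┃┃                  
   │Score:          ┃━┓                 
   │0               ┃ ┃                 
   │                ┃─┨                 
 ▒ │                ┃0┃                 
▒▒ │                ┃ ┃                 
━━━━━━━━━━━━━━━━━━━━┛ ┃                 
──┤                   ┃                 
× │                   ┃                 
──┤                   ┃                 
- │                   ┃                 
──┤                   ┃                 
+ │                   ┃                 
──┤                   ┃                 
M+│                   ┃                 
━━━━━━━━━━━━━━━━━━━━━━┛                 
                                        
                                        
                                        


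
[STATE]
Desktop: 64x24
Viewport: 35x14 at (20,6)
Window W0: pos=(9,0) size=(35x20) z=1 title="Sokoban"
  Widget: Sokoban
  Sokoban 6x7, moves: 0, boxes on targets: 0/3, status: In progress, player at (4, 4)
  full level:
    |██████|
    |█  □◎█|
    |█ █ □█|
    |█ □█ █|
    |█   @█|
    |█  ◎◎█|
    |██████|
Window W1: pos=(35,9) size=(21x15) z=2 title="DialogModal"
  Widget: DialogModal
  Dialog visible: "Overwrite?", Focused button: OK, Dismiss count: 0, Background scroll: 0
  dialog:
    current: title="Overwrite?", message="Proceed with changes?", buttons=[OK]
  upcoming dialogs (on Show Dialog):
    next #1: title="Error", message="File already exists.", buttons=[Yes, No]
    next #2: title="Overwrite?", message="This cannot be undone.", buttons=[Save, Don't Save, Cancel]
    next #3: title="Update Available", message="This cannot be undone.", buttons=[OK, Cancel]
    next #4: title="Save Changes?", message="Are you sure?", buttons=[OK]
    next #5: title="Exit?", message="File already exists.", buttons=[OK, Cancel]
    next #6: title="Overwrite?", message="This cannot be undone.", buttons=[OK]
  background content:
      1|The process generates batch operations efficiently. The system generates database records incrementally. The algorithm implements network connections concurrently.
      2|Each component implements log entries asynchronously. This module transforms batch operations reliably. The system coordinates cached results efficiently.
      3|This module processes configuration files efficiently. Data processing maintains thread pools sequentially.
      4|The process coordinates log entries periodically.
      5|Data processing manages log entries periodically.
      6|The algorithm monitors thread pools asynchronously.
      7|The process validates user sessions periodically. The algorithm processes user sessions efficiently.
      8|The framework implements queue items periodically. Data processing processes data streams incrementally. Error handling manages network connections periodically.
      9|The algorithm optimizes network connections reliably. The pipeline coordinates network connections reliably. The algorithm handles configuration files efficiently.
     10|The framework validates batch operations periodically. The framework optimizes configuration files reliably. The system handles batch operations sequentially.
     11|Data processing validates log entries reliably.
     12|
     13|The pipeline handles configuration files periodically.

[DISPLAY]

                       ┃           
                       ┃           
                       ┃           
               ┏━━━━━━━━━━━━━━━━━━━
0/3            ┃ DialogModal       
               ┠───────────────────
               ┃The process generat
               ┃Each component impl
               ┃This module process
               ┃Th┌─────────────┐in
               ┃Da│  Overwrite? │an
               ┃Th│Proceed with │it
               ┃Th│     [OK]    │at
━━━━━━━━━━━━━━━┃Th└─────────────┘le


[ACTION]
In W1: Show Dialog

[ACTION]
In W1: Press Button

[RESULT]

                       ┃           
                       ┃           
                       ┃           
               ┏━━━━━━━━━━━━━━━━━━━
0/3            ┃ DialogModal       
               ┠───────────────────
               ┃The process generat
               ┃Each component impl
               ┃This module process
               ┃The process coordin
               ┃Data processing man
               ┃The algorithm monit
               ┃The process validat
━━━━━━━━━━━━━━━┃The framework imple


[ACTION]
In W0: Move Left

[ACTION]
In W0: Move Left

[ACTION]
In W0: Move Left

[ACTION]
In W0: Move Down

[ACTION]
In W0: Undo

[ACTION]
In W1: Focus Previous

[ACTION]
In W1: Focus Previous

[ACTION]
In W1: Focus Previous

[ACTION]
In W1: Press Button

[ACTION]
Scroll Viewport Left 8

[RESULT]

□█ █                           ┃   
   █                           ┃   
 ◎◎█                           ┃   
████                   ┏━━━━━━━━━━━
ves: 3  0/3            ┃ DialogModa
                       ┠───────────
                       ┃The process
                       ┃Each compon
                       ┃This module
                       ┃The process
                       ┃Data proces
                       ┃The algorit
                       ┃The process
━━━━━━━━━━━━━━━━━━━━━━━┃The framewo


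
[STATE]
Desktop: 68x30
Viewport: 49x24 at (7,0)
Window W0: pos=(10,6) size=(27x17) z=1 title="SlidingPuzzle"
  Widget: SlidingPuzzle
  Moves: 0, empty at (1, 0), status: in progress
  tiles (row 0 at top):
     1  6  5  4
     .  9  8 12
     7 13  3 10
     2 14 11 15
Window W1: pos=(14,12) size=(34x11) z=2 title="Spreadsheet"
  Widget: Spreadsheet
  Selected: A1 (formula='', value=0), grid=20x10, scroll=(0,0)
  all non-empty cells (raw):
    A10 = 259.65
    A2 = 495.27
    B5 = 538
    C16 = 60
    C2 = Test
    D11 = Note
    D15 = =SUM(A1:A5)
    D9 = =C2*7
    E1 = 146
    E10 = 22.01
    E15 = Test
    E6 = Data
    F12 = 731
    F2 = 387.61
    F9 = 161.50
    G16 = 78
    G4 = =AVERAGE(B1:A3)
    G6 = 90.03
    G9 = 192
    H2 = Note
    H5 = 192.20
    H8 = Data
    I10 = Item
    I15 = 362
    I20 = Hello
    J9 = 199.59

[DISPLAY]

                                                 
                                                 
                                                 
                                                 
                                                 
                                                 
   ┏━━━━━━━━━━━━━━━━━━━━━━━━━┓                   
   ┃ SlidingPuzzle           ┃                   
   ┠─────────────────────────┨                   
   ┃┌────┬────┬────┬────┐    ┃                   
   ┃│  1 │  6 │  5 │  4 │    ┃                   
   ┃├────┼────┼────┼────┤    ┃                   
   ┃│  ┏━━━━━━━━━━━━━━━━━━━━━━━━━━━━━━━━┓        
   ┃├──┃ Spreadsheet                    ┃        
   ┃│  ┠────────────────────────────────┨        
   ┃├──┃A1:                             ┃        
   ┃│  ┃       A       B       C       D┃        
   ┃└──┃--------------------------------┃        
   ┃Mov┃  1      [0]       0       0    ┃        
   ┃   ┃  2   495.27       0Test        ┃        
   ┃   ┃  3        0       0       0    ┃        
   ┃   ┃  4        0       0       0    ┃        
   ┗━━━┗━━━━━━━━━━━━━━━━━━━━━━━━━━━━━━━━┛        
                                                 


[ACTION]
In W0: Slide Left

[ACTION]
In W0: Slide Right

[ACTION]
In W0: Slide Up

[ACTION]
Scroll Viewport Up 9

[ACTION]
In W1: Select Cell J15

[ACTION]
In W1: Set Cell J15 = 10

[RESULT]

                                                 
                                                 
                                                 
                                                 
                                                 
                                                 
   ┏━━━━━━━━━━━━━━━━━━━━━━━━━┓                   
   ┃ SlidingPuzzle           ┃                   
   ┠─────────────────────────┨                   
   ┃┌────┬────┬────┬────┐    ┃                   
   ┃│  1 │  6 │  5 │  4 │    ┃                   
   ┃├────┼────┼────┼────┤    ┃                   
   ┃│  ┏━━━━━━━━━━━━━━━━━━━━━━━━━━━━━━━━┓        
   ┃├──┃ Spreadsheet                    ┃        
   ┃│  ┠────────────────────────────────┨        
   ┃├──┃J15: 10                         ┃        
   ┃│  ┃       A       B       C       D┃        
   ┃└──┃--------------------------------┃        
   ┃Mov┃  1        0       0       0    ┃        
   ┃   ┃  2   495.27       0Test        ┃        
   ┃   ┃  3        0       0       0    ┃        
   ┃   ┃  4        0       0       0    ┃        
   ┗━━━┗━━━━━━━━━━━━━━━━━━━━━━━━━━━━━━━━┛        
                                                 


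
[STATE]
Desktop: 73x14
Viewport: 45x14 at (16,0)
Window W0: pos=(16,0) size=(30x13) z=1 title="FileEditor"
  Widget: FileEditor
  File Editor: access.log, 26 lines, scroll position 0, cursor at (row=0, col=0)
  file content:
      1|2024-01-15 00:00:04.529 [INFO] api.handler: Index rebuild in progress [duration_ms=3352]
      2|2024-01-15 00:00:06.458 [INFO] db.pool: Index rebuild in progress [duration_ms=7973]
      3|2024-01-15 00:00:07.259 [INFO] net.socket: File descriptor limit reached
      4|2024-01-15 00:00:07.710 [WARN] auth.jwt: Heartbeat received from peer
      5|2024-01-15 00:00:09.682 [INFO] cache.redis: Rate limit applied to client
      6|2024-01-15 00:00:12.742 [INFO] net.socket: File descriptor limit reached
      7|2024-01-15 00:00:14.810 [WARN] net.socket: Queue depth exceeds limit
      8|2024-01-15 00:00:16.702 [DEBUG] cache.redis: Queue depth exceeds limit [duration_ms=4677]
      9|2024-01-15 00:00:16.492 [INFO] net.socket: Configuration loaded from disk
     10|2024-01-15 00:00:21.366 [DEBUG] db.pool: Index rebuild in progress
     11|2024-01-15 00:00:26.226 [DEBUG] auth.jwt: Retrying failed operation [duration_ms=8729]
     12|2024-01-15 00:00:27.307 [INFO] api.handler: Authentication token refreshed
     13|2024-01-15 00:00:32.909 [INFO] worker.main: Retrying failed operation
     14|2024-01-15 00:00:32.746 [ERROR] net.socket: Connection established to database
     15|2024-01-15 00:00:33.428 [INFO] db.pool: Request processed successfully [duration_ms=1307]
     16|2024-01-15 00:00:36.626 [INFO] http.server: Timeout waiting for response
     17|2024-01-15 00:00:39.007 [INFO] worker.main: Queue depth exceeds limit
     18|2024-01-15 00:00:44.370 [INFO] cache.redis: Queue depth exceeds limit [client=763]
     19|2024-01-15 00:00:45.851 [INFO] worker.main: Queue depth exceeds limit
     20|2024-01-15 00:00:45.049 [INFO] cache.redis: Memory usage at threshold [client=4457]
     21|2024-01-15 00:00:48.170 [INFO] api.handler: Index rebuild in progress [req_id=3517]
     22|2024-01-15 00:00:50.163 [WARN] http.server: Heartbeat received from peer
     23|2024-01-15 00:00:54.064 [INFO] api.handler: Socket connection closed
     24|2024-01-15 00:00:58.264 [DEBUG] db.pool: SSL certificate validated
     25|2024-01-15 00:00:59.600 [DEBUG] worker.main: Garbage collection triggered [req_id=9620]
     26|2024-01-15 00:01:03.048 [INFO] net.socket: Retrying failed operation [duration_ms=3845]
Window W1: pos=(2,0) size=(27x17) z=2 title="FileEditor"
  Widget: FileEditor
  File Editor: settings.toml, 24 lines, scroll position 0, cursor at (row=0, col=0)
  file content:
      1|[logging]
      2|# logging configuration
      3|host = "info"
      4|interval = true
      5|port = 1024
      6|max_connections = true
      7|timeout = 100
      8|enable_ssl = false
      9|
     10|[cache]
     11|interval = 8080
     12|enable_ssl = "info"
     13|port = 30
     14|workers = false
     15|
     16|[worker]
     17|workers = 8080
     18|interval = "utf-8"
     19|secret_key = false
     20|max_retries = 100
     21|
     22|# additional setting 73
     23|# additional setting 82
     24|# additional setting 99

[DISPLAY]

━━━━━━━━━━━━┓━━━━━━━━━━━━━━━━┓               
            ┃                ┃               
────────────┨────────────────┨               
           ▲┃0:00:04.529 [IN▲┃               
figuration █┃0:00:06.458 [IN█┃               
           ░┃0:00:07.259 [IN░┃               
ue         ░┃0:00:07.710 [WA░┃               
           ░┃0:00:09.682 [IN░┃               
ns = true  ░┃0:00:12.742 [IN░┃               
           ░┃0:00:14.810 [WA░┃               
false      ░┃0:00:16.702 [DE░┃               
           ░┃0:00:16.492 [IN▼┃               
           ░┃━━━━━━━━━━━━━━━━┛               
80         ░┃                                


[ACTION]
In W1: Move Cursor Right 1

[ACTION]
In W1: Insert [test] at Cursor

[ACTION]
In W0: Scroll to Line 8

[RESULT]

━━━━━━━━━━━━┓━━━━━━━━━━━━━━━━┓               
            ┃                ┃               
────────────┨────────────────┨               
           ▲┃0:00:16.702 [DE▲┃               
figuration █┃0:00:16.492 [IN░┃               
           ░┃0:00:21.366 [DE░┃               
ue         ░┃0:00:26.226 [DE█┃               
           ░┃0:00:27.307 [IN░┃               
ns = true  ░┃0:00:32.909 [IN░┃               
           ░┃0:00:32.746 [ER░┃               
false      ░┃0:00:33.428 [IN░┃               
           ░┃0:00:36.626 [IN▼┃               
           ░┃━━━━━━━━━━━━━━━━┛               
80         ░┃                                


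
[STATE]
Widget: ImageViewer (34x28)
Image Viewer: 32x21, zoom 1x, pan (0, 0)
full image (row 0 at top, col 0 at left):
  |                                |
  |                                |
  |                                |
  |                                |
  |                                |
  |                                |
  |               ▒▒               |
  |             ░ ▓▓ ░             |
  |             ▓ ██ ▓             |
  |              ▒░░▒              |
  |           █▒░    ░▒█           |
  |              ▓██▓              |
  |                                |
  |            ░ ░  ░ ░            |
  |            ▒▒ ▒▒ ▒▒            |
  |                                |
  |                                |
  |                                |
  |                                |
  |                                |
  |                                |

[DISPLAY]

                                  
                                  
                                  
                                  
                                  
                                  
               ▒▒                 
             ░ ▓▓ ░               
             ▓ ██ ▓               
              ▒░░▒                
           █▒░    ░▒█             
              ▓██▓                
                                  
            ░ ░  ░ ░              
            ▒▒ ▒▒ ▒▒              
                                  
                                  
                                  
                                  
                                  
                                  
                                  
                                  
                                  
                                  
                                  
                                  
                                  


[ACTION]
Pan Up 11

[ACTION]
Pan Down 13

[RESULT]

            ░ ░  ░ ░              
            ▒▒ ▒▒ ▒▒              
                                  
                                  
                                  
                                  
                                  
                                  
                                  
                                  
                                  
                                  
                                  
                                  
                                  
                                  
                                  
                                  
                                  
                                  
                                  
                                  
                                  
                                  
                                  
                                  
                                  
                                  


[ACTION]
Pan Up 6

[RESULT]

             ░ ▓▓ ░               
             ▓ ██ ▓               
              ▒░░▒                
           █▒░    ░▒█             
              ▓██▓                
                                  
            ░ ░  ░ ░              
            ▒▒ ▒▒ ▒▒              
                                  
                                  
                                  
                                  
                                  
                                  
                                  
                                  
                                  
                                  
                                  
                                  
                                  
                                  
                                  
                                  
                                  
                                  
                                  
                                  


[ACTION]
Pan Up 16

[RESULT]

                                  
                                  
                                  
                                  
                                  
                                  
               ▒▒                 
             ░ ▓▓ ░               
             ▓ ██ ▓               
              ▒░░▒                
           █▒░    ░▒█             
              ▓██▓                
                                  
            ░ ░  ░ ░              
            ▒▒ ▒▒ ▒▒              
                                  
                                  
                                  
                                  
                                  
                                  
                                  
                                  
                                  
                                  
                                  
                                  
                                  


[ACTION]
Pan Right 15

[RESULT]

                                  
                                  
                                  
                                  
                                  
                                  
▒▒                                
▓▓ ░                              
██ ▓                              
░░▒                               
   ░▒█                            
██▓                               
                                  
  ░ ░                             
▒▒ ▒▒                             
                                  
                                  
                                  
                                  
                                  
                                  
                                  
                                  
                                  
                                  
                                  
                                  
                                  


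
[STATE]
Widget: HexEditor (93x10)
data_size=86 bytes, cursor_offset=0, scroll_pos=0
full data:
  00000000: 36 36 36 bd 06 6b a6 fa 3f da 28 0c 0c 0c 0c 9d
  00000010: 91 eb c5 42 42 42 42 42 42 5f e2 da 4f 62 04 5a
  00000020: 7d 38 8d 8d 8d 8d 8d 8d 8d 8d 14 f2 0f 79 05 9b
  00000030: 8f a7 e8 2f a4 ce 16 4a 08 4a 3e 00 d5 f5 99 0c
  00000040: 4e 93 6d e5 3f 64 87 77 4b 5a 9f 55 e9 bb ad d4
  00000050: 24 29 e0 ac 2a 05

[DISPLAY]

00000000  36 36 36 bd 06 6b a6 fa  3f da 28 0c 0c 0c 0c 9d  |666..k..?.(.....|               
00000010  91 eb c5 42 42 42 42 42  42 5f e2 da 4f 62 04 5a  |...BBBBBB_..Ob.Z|               
00000020  7d 38 8d 8d 8d 8d 8d 8d  8d 8d 14 f2 0f 79 05 9b  |}8...........y..|               
00000030  8f a7 e8 2f a4 ce 16 4a  08 4a 3e 00 d5 f5 99 0c  |.../...J.J>.....|               
00000040  4e 93 6d e5 3f 64 87 77  4b 5a 9f 55 e9 bb ad d4  |N.m.?d.wKZ.U....|               
00000050  24 29 e0 ac 2a 05                                 |$)..*.          |               
                                                                                             
                                                                                             
                                                                                             
                                                                                             


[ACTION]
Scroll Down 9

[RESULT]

00000050  24 29 e0 ac 2a 05                                 |$)..*.          |               
                                                                                             
                                                                                             
                                                                                             
                                                                                             
                                                                                             
                                                                                             
                                                                                             
                                                                                             
                                                                                             


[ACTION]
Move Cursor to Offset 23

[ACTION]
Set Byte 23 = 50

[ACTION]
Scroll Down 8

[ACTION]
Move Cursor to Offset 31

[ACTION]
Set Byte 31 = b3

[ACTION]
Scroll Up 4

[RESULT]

00000010  91 eb c5 42 42 42 42 50  42 5f e2 da 4f 62 04 B3  |...BBBBPB_..Ob..|               
00000020  7d 38 8d 8d 8d 8d 8d 8d  8d 8d 14 f2 0f 79 05 9b  |}8...........y..|               
00000030  8f a7 e8 2f a4 ce 16 4a  08 4a 3e 00 d5 f5 99 0c  |.../...J.J>.....|               
00000040  4e 93 6d e5 3f 64 87 77  4b 5a 9f 55 e9 bb ad d4  |N.m.?d.wKZ.U....|               
00000050  24 29 e0 ac 2a 05                                 |$)..*.          |               
                                                                                             
                                                                                             
                                                                                             
                                                                                             
                                                                                             
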